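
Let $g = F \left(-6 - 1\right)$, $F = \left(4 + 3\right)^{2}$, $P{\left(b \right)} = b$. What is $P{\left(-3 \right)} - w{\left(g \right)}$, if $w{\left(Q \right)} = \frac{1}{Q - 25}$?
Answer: $- \frac{1103}{368} \approx -2.9973$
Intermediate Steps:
$F = 49$ ($F = 7^{2} = 49$)
$g = -343$ ($g = 49 \left(-6 - 1\right) = 49 \left(-7\right) = -343$)
$w{\left(Q \right)} = \frac{1}{-25 + Q}$
$P{\left(-3 \right)} - w{\left(g \right)} = -3 - \frac{1}{-25 - 343} = -3 - \frac{1}{-368} = -3 - - \frac{1}{368} = -3 + \frac{1}{368} = - \frac{1103}{368}$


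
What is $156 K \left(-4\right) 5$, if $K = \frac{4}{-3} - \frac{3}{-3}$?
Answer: $1040$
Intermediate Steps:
$K = - \frac{1}{3}$ ($K = 4 \left(- \frac{1}{3}\right) - -1 = - \frac{4}{3} + 1 = - \frac{1}{3} \approx -0.33333$)
$156 K \left(-4\right) 5 = 156 \left(- \frac{1}{3}\right) \left(-4\right) 5 = 156 \cdot \frac{4}{3} \cdot 5 = 156 \cdot \frac{20}{3} = 1040$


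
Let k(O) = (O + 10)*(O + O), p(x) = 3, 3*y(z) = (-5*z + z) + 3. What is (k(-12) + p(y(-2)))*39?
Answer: 1989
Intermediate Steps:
y(z) = 1 - 4*z/3 (y(z) = ((-5*z + z) + 3)/3 = (-4*z + 3)/3 = (3 - 4*z)/3 = 1 - 4*z/3)
k(O) = 2*O*(10 + O) (k(O) = (10 + O)*(2*O) = 2*O*(10 + O))
(k(-12) + p(y(-2)))*39 = (2*(-12)*(10 - 12) + 3)*39 = (2*(-12)*(-2) + 3)*39 = (48 + 3)*39 = 51*39 = 1989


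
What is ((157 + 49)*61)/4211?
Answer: 12566/4211 ≈ 2.9841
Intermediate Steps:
((157 + 49)*61)/4211 = (206*61)*(1/4211) = 12566*(1/4211) = 12566/4211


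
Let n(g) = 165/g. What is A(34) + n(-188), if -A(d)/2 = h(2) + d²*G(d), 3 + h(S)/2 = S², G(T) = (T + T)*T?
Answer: -1004925589/188 ≈ -5.3454e+6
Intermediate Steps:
G(T) = 2*T² (G(T) = (2*T)*T = 2*T²)
h(S) = -6 + 2*S²
A(d) = -4 - 4*d⁴ (A(d) = -2*((-6 + 2*2²) + d²*(2*d²)) = -2*((-6 + 2*4) + 2*d⁴) = -2*((-6 + 8) + 2*d⁴) = -2*(2 + 2*d⁴) = -4 - 4*d⁴)
A(34) + n(-188) = (-4 - 4*34⁴) + 165/(-188) = (-4 - 4*1336336) + 165*(-1/188) = (-4 - 5345344) - 165/188 = -5345348 - 165/188 = -1004925589/188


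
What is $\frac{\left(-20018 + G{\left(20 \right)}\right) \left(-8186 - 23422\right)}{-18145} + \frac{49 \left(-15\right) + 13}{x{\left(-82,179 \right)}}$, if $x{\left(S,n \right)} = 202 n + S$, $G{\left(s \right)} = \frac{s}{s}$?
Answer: $- \frac{11412601097113}{327299510} \approx -34869.0$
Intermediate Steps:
$G{\left(s \right)} = 1$
$x{\left(S,n \right)} = S + 202 n$
$\frac{\left(-20018 + G{\left(20 \right)}\right) \left(-8186 - 23422\right)}{-18145} + \frac{49 \left(-15\right) + 13}{x{\left(-82,179 \right)}} = \frac{\left(-20018 + 1\right) \left(-8186 - 23422\right)}{-18145} + \frac{49 \left(-15\right) + 13}{-82 + 202 \cdot 179} = \left(-20017\right) \left(-31608\right) \left(- \frac{1}{18145}\right) + \frac{-735 + 13}{-82 + 36158} = 632697336 \left(- \frac{1}{18145}\right) - \frac{722}{36076} = - \frac{632697336}{18145} - \frac{361}{18038} = - \frac{11412601097113}{327299510}$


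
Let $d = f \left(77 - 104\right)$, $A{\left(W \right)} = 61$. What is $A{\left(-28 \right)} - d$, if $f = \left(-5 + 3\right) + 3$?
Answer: $88$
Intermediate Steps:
$f = 1$ ($f = -2 + 3 = 1$)
$d = -27$ ($d = 1 \left(77 - 104\right) = 1 \left(-27\right) = -27$)
$A{\left(-28 \right)} - d = 61 - -27 = 61 + 27 = 88$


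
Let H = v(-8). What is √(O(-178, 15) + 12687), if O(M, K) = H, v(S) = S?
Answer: √12679 ≈ 112.60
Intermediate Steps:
H = -8
O(M, K) = -8
√(O(-178, 15) + 12687) = √(-8 + 12687) = √12679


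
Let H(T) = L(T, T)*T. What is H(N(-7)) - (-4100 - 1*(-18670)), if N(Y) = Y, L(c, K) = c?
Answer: -14521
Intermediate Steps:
H(T) = T² (H(T) = T*T = T²)
H(N(-7)) - (-4100 - 1*(-18670)) = (-7)² - (-4100 - 1*(-18670)) = 49 - (-4100 + 18670) = 49 - 1*14570 = 49 - 14570 = -14521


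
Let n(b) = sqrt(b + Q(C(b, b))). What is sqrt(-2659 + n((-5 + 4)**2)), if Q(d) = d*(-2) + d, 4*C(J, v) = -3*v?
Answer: sqrt(-10636 + 2*sqrt(7))/2 ≈ 51.553*I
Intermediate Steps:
C(J, v) = -3*v/4 (C(J, v) = (-3*v)/4 = -3*v/4)
Q(d) = -d (Q(d) = -2*d + d = -d)
n(b) = sqrt(7)*sqrt(b)/2 (n(b) = sqrt(b - (-3)*b/4) = sqrt(b + 3*b/4) = sqrt(7*b/4) = sqrt(7)*sqrt(b)/2)
sqrt(-2659 + n((-5 + 4)**2)) = sqrt(-2659 + sqrt(7)*sqrt((-5 + 4)**2)/2) = sqrt(-2659 + sqrt(7)*sqrt((-1)**2)/2) = sqrt(-2659 + sqrt(7)*sqrt(1)/2) = sqrt(-2659 + (1/2)*sqrt(7)*1) = sqrt(-2659 + sqrt(7)/2)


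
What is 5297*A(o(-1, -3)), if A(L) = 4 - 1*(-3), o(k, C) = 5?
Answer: 37079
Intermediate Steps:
A(L) = 7 (A(L) = 4 + 3 = 7)
5297*A(o(-1, -3)) = 5297*7 = 37079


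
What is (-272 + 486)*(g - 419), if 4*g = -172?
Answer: -98868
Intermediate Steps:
g = -43 (g = (¼)*(-172) = -43)
(-272 + 486)*(g - 419) = (-272 + 486)*(-43 - 419) = 214*(-462) = -98868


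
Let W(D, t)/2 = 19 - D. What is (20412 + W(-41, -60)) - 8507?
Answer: 12025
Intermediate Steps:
W(D, t) = 38 - 2*D (W(D, t) = 2*(19 - D) = 38 - 2*D)
(20412 + W(-41, -60)) - 8507 = (20412 + (38 - 2*(-41))) - 8507 = (20412 + (38 + 82)) - 8507 = (20412 + 120) - 8507 = 20532 - 8507 = 12025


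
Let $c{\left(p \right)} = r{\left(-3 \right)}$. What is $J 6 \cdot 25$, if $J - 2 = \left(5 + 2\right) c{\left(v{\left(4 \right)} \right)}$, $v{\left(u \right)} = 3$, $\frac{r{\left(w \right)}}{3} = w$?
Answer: $-9150$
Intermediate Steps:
$r{\left(w \right)} = 3 w$
$c{\left(p \right)} = -9$ ($c{\left(p \right)} = 3 \left(-3\right) = -9$)
$J = -61$ ($J = 2 + \left(5 + 2\right) \left(-9\right) = 2 + 7 \left(-9\right) = 2 - 63 = -61$)
$J 6 \cdot 25 = \left(-61\right) 6 \cdot 25 = \left(-366\right) 25 = -9150$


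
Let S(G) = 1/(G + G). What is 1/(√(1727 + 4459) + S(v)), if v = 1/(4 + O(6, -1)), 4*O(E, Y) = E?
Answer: -44/98855 + 16*√6186/98855 ≈ 0.012285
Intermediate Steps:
O(E, Y) = E/4
v = 2/11 (v = 1/(4 + (¼)*6) = 1/(4 + 3/2) = 1/(11/2) = 2/11 ≈ 0.18182)
S(G) = 1/(2*G)
1/(√(1727 + 4459) + S(v)) = 1/(√(1727 + 4459) + 1/(2*(2/11))) = 1/(√6186 + (½)*(11/2)) = 1/(√6186 + 11/4) = 1/(11/4 + √6186)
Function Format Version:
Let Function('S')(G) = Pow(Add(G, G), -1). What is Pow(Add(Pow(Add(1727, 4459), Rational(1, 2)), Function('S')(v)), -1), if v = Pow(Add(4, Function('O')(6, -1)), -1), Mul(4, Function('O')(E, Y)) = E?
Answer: Add(Rational(-44, 98855), Mul(Rational(16, 98855), Pow(6186, Rational(1, 2)))) ≈ 0.012285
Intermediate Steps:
Function('O')(E, Y) = Mul(Rational(1, 4), E)
v = Rational(2, 11) (v = Pow(Add(4, Mul(Rational(1, 4), 6)), -1) = Pow(Add(4, Rational(3, 2)), -1) = Pow(Rational(11, 2), -1) = Rational(2, 11) ≈ 0.18182)
Function('S')(G) = Mul(Rational(1, 2), Pow(G, -1)) (Function('S')(G) = Pow(Mul(2, G), -1) = Mul(Rational(1, 2), Pow(G, -1)))
Pow(Add(Pow(Add(1727, 4459), Rational(1, 2)), Function('S')(v)), -1) = Pow(Add(Pow(Add(1727, 4459), Rational(1, 2)), Mul(Rational(1, 2), Pow(Rational(2, 11), -1))), -1) = Pow(Add(Pow(6186, Rational(1, 2)), Mul(Rational(1, 2), Rational(11, 2))), -1) = Pow(Add(Pow(6186, Rational(1, 2)), Rational(11, 4)), -1) = Pow(Add(Rational(11, 4), Pow(6186, Rational(1, 2))), -1)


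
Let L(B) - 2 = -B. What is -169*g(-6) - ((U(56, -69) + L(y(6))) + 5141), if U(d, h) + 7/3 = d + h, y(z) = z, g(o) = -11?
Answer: -9788/3 ≈ -3262.7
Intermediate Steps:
L(B) = 2 - B
U(d, h) = -7/3 + d + h (U(d, h) = -7/3 + (d + h) = -7/3 + d + h)
-169*g(-6) - ((U(56, -69) + L(y(6))) + 5141) = -169*(-11) - (((-7/3 + 56 - 69) + (2 - 1*6)) + 5141) = 1859 - ((-46/3 + (2 - 6)) + 5141) = 1859 - ((-46/3 - 4) + 5141) = 1859 - (-58/3 + 5141) = 1859 - 1*15365/3 = 1859 - 15365/3 = -9788/3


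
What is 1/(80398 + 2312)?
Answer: 1/82710 ≈ 1.2090e-5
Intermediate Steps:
1/(80398 + 2312) = 1/82710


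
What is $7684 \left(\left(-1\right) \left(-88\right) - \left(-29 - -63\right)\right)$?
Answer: $414936$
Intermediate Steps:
$7684 \left(\left(-1\right) \left(-88\right) - \left(-29 - -63\right)\right) = 7684 \left(88 - \left(-29 + 63\right)\right) = 7684 \left(88 - 34\right) = 7684 \cdot 54 = 414936$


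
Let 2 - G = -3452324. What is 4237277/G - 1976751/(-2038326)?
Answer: 1288445062594/586413820523 ≈ 2.1972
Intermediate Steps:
G = 3452326 (G = 2 - 1*(-3452324) = 2 + 3452324 = 3452326)
4237277/G - 1976751/(-2038326) = 4237277/3452326 - 1976751/(-2038326) = 4237277*(1/3452326) - 1976751*(-1/2038326) = 4237277/3452326 + 658917/679442 = 1288445062594/586413820523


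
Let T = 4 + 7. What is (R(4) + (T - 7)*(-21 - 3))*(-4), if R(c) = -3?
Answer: 396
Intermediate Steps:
T = 11
(R(4) + (T - 7)*(-21 - 3))*(-4) = (-3 + (11 - 7)*(-21 - 3))*(-4) = (-3 + 4*(-24))*(-4) = (-3 - 96)*(-4) = -99*(-4) = 396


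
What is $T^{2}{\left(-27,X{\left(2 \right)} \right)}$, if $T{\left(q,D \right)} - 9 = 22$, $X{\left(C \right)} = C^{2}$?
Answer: $961$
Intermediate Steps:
$T{\left(q,D \right)} = 31$ ($T{\left(q,D \right)} = 9 + 22 = 31$)
$T^{2}{\left(-27,X{\left(2 \right)} \right)} = 31^{2} = 961$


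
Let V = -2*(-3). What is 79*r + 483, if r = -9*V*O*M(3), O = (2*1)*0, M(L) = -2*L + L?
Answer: 483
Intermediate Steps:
V = 6
M(L) = -L
O = 0 (O = 2*0 = 0)
r = 0 (r = -9*6*0*(-1*3) = -0*(-3) = -9*0 = 0)
79*r + 483 = 79*0 + 483 = 0 + 483 = 483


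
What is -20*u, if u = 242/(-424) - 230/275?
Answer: 16407/583 ≈ 28.142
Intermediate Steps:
u = -16407/11660 (u = 242*(-1/424) - 230*1/275 = -121/212 - 46/55 = -16407/11660 ≈ -1.4071)
-20*u = -20*(-16407/11660) = 16407/583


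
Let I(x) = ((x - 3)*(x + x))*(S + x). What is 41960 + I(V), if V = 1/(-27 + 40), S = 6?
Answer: 92180116/2197 ≈ 41957.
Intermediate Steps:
V = 1/13 ≈ 0.076923
I(x) = 2*x*(-3 + x)*(6 + x) (I(x) = ((x - 3)*(x + x))*(6 + x) = ((-3 + x)*(2*x))*(6 + x) = (2*x*(-3 + x))*(6 + x) = 2*x*(-3 + x)*(6 + x))
41960 + I(V) = 41960 + 2*(1/13)*(-18 + (1/13)² + 3*(1/13)) = 41960 + 2*(1/13)*(-18 + 1/169 + 3/13) = 41960 + 2*(1/13)*(-3002/169) = 41960 - 6004/2197 = 92180116/2197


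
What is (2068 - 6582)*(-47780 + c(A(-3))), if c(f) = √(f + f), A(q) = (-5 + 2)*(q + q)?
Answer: 215651836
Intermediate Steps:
A(q) = -6*q
c(f) = √2*√f (c(f) = √(2*f) = √2*√f)
(2068 - 6582)*(-47780 + c(A(-3))) = (2068 - 6582)*(-47780 + √2*√(-6*(-3))) = -4514*(-47780 + √2*√18) = -4514*(-47780 + √2*(3*√2)) = -4514*(-47780 + 6) = -4514*(-47774) = 215651836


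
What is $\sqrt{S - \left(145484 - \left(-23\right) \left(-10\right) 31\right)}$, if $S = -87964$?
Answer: $i \sqrt{226318} \approx 475.73 i$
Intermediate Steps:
$\sqrt{S - \left(145484 - \left(-23\right) \left(-10\right) 31\right)} = \sqrt{-87964 - \left(145484 - \left(-23\right) \left(-10\right) 31\right)} = \sqrt{-87964 + \left(230 \cdot 31 - 145484\right)} = \sqrt{-87964 + \left(7130 - 145484\right)} = \sqrt{-87964 - 138354} = \sqrt{-226318} = i \sqrt{226318}$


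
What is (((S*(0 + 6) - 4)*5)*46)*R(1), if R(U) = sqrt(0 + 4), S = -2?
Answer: -7360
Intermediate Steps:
R(U) = 2 (R(U) = sqrt(4) = 2)
(((S*(0 + 6) - 4)*5)*46)*R(1) = (((-2*(0 + 6) - 4)*5)*46)*2 = (((-2*6 - 4)*5)*46)*2 = (((-12 - 4)*5)*46)*2 = (-16*5*46)*2 = -80*46*2 = -3680*2 = -7360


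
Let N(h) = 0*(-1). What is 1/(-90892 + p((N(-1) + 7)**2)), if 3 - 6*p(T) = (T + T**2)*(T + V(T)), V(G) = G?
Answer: -6/785449 ≈ -7.6389e-6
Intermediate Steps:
N(h) = 0
p(T) = 1/2 - T*(T + T**2)/3 (p(T) = 1/2 - (T + T**2)*(T + T)/6 = 1/2 - (T + T**2)*2*T/6 = 1/2 - T*(T + T**2)/3)
1/(-90892 + p((N(-1) + 7)**2)) = 1/(-90892 + (1/2 - (0 + 7)**4/3 - (0 + 7)**6/3)) = 1/(-90892 + (1/2 - (7**2)**2/3 - (7**2)**3/3)) = 1/(-90892 + (1/2 - 1/3*49**2 - 1/3*49**3)) = 1/(-90892 + (1/2 - 1/3*2401 - 1/3*117649)) = 1/(-90892 + (1/2 - 2401/3 - 117649/3)) = 1/(-90892 - 240097/6) = 1/(-785449/6) = -6/785449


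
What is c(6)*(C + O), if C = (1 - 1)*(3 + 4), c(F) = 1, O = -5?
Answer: -5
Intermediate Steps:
C = 0 (C = 0*7 = 0)
c(6)*(C + O) = 1*(0 - 5) = 1*(-5) = -5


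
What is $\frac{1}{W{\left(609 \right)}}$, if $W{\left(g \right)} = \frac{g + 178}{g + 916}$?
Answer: $\frac{1525}{787} \approx 1.9377$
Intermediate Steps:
$W{\left(g \right)} = \frac{178 + g}{916 + g}$
$\frac{1}{W{\left(609 \right)}} = \frac{1}{\frac{1}{916 + 609} \left(178 + 609\right)} = \frac{1}{\frac{1}{1525} \cdot 787} = \frac{1}{\frac{787}{1525}} = \frac{1525}{787}$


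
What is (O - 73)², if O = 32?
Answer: 1681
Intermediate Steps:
(O - 73)² = (32 - 73)² = (-41)² = 1681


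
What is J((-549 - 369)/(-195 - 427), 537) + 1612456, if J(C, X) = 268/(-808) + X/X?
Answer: 325716247/202 ≈ 1.6125e+6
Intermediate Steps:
J(C, X) = 135/202 (J(C, X) = 268*(-1/808) + 1 = -67/202 + 1 = 135/202)
J((-549 - 369)/(-195 - 427), 537) + 1612456 = 135/202 + 1612456 = 325716247/202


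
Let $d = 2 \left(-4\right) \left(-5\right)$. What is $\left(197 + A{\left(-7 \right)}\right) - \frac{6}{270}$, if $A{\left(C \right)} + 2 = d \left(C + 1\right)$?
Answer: $- \frac{2026}{45} \approx -45.022$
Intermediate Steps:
$d = 40$ ($d = \left(-8\right) \left(-5\right) = 40$)
$A{\left(C \right)} = 38 + 40 C$ ($A{\left(C \right)} = -2 + 40 \left(C + 1\right) = -2 + 40 \left(1 + C\right) = -2 + \left(40 + 40 C\right) = 38 + 40 C$)
$\left(197 + A{\left(-7 \right)}\right) - \frac{6}{270} = \left(197 + \left(38 + 40 \left(-7\right)\right)\right) - \frac{6}{270} = \left(197 + \left(38 - 280\right)\right) - \frac{1}{45} = \left(197 - 242\right) - \frac{1}{45} = -45 - \frac{1}{45} = - \frac{2026}{45}$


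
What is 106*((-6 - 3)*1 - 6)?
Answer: -1590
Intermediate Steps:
106*((-6 - 3)*1 - 6) = 106*(-9*1 - 6) = 106*(-9 - 6) = 106*(-15) = -1590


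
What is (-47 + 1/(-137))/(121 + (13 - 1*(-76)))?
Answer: -92/411 ≈ -0.22384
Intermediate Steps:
(-47 + 1/(-137))/(121 + (13 - 1*(-76))) = (-47 - 1/137)/(121 + (13 + 76)) = -6440/137/(121 + 89) = -6440/137/210 = (1/210)*(-6440/137) = -92/411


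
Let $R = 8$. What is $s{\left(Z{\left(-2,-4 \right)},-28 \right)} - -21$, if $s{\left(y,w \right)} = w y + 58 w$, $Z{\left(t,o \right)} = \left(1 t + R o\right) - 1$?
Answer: $-623$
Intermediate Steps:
$Z{\left(t,o \right)} = -1 + t + 8 o$ ($Z{\left(t,o \right)} = \left(1 t + 8 o\right) - 1 = \left(t + 8 o\right) - 1 = -1 + t + 8 o$)
$s{\left(y,w \right)} = 58 w + w y$
$s{\left(Z{\left(-2,-4 \right)},-28 \right)} - -21 = - 28 \left(58 - 35\right) - -21 = - 28 \left(58 - 35\right) + 21 = \left(-28\right) 23 + 21 = -644 + 21 = -623$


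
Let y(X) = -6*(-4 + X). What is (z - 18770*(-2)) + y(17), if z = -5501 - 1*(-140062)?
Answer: 172023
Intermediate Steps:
y(X) = 24 - 6*X
z = 134561 (z = -5501 + 140062 = 134561)
(z - 18770*(-2)) + y(17) = (134561 - 18770*(-2)) + (24 - 6*17) = (134561 + 37540) + (24 - 102) = 172101 - 78 = 172023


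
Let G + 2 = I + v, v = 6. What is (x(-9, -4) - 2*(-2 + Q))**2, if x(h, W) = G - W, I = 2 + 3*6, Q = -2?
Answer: 1296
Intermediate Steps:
I = 20 (I = 2 + 18 = 20)
G = 24 (G = -2 + (20 + 6) = -2 + 26 = 24)
x(h, W) = 24 - W
(x(-9, -4) - 2*(-2 + Q))**2 = ((24 - 1*(-4)) - 2*(-2 - 2))**2 = ((24 + 4) - 2*(-4))**2 = (28 + 8)**2 = 36**2 = 1296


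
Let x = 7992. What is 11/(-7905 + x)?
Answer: 11/87 ≈ 0.12644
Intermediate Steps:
11/(-7905 + x) = 11/(-7905 + 7992) = 11/87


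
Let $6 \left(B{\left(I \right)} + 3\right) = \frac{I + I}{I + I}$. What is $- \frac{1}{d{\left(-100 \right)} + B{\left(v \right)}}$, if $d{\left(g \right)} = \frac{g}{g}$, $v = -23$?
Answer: $\frac{6}{11} \approx 0.54545$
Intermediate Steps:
$B{\left(I \right)} = - \frac{17}{6}$ ($B{\left(I \right)} = -3 + \frac{\left(I + I\right) \frac{1}{I + I}}{6} = -3 + \frac{2 I \frac{1}{2 I}}{6} = -3 + \frac{1}{6} \cdot 1 = -3 + \frac{1}{6} = - \frac{17}{6}$)
$d{\left(g \right)} = 1$
$- \frac{1}{d{\left(-100 \right)} + B{\left(v \right)}} = - \frac{1}{1 - \frac{17}{6}} = - \frac{1}{- \frac{11}{6}} = \left(-1\right) \left(- \frac{6}{11}\right) = \frac{6}{11}$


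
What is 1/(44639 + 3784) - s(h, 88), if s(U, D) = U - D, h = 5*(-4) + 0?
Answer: 5229685/48423 ≈ 108.00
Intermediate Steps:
h = -20 (h = -20 + 0 = -20)
1/(44639 + 3784) - s(h, 88) = 1/(44639 + 3784) - (-20 - 1*88) = 1/48423 - (-20 - 88) = 1/48423 - 1*(-108) = 1/48423 + 108 = 5229685/48423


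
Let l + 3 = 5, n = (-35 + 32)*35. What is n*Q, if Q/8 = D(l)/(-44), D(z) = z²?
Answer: 840/11 ≈ 76.364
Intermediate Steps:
n = -105 (n = -3*35 = -105)
l = 2 (l = -3 + 5 = 2)
Q = -8/11 (Q = 8*(2²/(-44)) = 8*(4*(-1/44)) = 8*(-1/11) = -8/11 ≈ -0.72727)
n*Q = -105*(-8/11) = 840/11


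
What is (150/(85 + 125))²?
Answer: 25/49 ≈ 0.51020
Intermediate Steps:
(150/(85 + 125))² = (150/210)² = (150*(1/210))² = (5/7)² = 25/49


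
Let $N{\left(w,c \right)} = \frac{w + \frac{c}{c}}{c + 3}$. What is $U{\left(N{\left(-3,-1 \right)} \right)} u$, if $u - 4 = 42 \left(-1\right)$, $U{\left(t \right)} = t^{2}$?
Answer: $-38$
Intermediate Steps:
$N{\left(w,c \right)} = \frac{1 + w}{3 + c}$ ($N{\left(w,c \right)} = \frac{w + 1}{3 + c} = \frac{1 + w}{3 + c}$)
$u = -38$ ($u = 4 + 42 \left(-1\right) = 4 - 42 = -38$)
$U{\left(N{\left(-3,-1 \right)} \right)} u = \left(\frac{1 - 3}{3 - 1}\right)^{2} \left(-38\right) = \left(\frac{1}{2} \left(-2\right)\right)^{2} \left(-38\right) = \left(-1\right)^{2} \left(-38\right) = 1 \left(-38\right) = -38$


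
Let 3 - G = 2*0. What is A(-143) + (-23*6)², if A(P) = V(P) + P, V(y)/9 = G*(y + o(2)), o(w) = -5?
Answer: 14905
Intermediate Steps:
G = 3 (G = 3 - 2*0 = 3 - 1*0 = 3 + 0 = 3)
V(y) = -135 + 27*y (V(y) = 9*(3*(y - 5)) = 9*(3*(-5 + y)) = 9*(-15 + 3*y) = -135 + 27*y)
A(P) = -135 + 28*P (A(P) = (-135 + 27*P) + P = -135 + 28*P)
A(-143) + (-23*6)² = (-135 + 28*(-143)) + (-23*6)² = (-135 - 4004) + (-138)² = -4139 + 19044 = 14905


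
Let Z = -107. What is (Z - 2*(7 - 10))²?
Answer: 10201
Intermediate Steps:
(Z - 2*(7 - 10))² = (-107 - 2*(7 - 10))² = (-107 - 2*(-3))² = (-107 + 6)² = (-101)² = 10201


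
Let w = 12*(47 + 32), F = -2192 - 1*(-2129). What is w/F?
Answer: -316/21 ≈ -15.048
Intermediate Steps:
F = -63 (F = -2192 + 2129 = -63)
w = 948 (w = 12*79 = 948)
w/F = 948/(-63) = 948*(-1/63) = -316/21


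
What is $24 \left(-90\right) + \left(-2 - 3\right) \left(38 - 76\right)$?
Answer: $-1970$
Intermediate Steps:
$24 \left(-90\right) + \left(-2 - 3\right) \left(38 - 76\right) = -2160 - -190 = -2160 + 190 = -1970$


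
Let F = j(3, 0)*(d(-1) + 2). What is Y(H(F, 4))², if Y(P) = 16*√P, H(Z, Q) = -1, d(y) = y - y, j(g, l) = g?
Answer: -256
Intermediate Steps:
d(y) = 0
F = 6 (F = 3*(0 + 2) = 3*2 = 6)
Y(H(F, 4))² = (16*√(-1))² = (16*I)² = -256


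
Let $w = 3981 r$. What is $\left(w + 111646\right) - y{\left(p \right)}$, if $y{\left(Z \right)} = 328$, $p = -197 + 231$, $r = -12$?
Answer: $63546$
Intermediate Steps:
$p = 34$
$w = -47772$ ($w = 3981 \left(-12\right) = -47772$)
$\left(w + 111646\right) - y{\left(p \right)} = \left(-47772 + 111646\right) - 328 = 63874 - 328 = 63546$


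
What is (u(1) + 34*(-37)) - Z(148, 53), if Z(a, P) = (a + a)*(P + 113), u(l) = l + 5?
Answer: -50388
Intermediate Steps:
u(l) = 5 + l
Z(a, P) = 2*a*(113 + P) (Z(a, P) = (2*a)*(113 + P) = 2*a*(113 + P))
(u(1) + 34*(-37)) - Z(148, 53) = ((5 + 1) + 34*(-37)) - 2*148*(113 + 53) = (6 - 1258) - 2*148*166 = -1252 - 1*49136 = -1252 - 49136 = -50388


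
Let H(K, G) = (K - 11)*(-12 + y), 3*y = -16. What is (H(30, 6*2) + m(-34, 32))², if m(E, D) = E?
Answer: 1188100/9 ≈ 1.3201e+5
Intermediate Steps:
y = -16/3 (y = (⅓)*(-16) = -16/3 ≈ -5.3333)
H(K, G) = 572/3 - 52*K/3 (H(K, G) = (K - 11)*(-12 - 16/3) = (-11 + K)*(-52/3) = 572/3 - 52*K/3)
(H(30, 6*2) + m(-34, 32))² = ((572/3 - 52/3*30) - 34)² = ((572/3 - 520) - 34)² = (-988/3 - 34)² = (-1090/3)² = 1188100/9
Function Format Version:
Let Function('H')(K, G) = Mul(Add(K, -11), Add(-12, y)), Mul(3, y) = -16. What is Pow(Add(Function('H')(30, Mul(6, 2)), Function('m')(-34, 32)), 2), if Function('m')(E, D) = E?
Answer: Rational(1188100, 9) ≈ 1.3201e+5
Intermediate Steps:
y = Rational(-16, 3) (y = Mul(Rational(1, 3), -16) = Rational(-16, 3) ≈ -5.3333)
Function('H')(K, G) = Add(Rational(572, 3), Mul(Rational(-52, 3), K)) (Function('H')(K, G) = Mul(Add(K, -11), Add(-12, Rational(-16, 3))) = Mul(Add(-11, K), Rational(-52, 3)) = Add(Rational(572, 3), Mul(Rational(-52, 3), K)))
Pow(Add(Function('H')(30, Mul(6, 2)), Function('m')(-34, 32)), 2) = Pow(Add(Add(Rational(572, 3), Mul(Rational(-52, 3), 30)), -34), 2) = Pow(Add(Add(Rational(572, 3), -520), -34), 2) = Pow(Add(Rational(-988, 3), -34), 2) = Pow(Rational(-1090, 3), 2) = Rational(1188100, 9)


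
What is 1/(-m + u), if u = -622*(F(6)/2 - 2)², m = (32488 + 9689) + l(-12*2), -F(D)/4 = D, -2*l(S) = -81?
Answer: -2/328259 ≈ -6.0927e-6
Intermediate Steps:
l(S) = 81/2 (l(S) = -½*(-81) = 81/2)
F(D) = -4*D
m = 84435/2 (m = (32488 + 9689) + 81/2 = 42177 + 81/2 = 84435/2 ≈ 42218.)
u = -121912 (u = -622*(-4*6/2 - 2)² = -622*(-24*½ - 2)² = -622*(-12 - 2)² = -622*(-14)² = -622*196 = -121912)
1/(-m + u) = 1/(-1*84435/2 - 121912) = 1/(-84435/2 - 121912) = 1/(-328259/2) = -2/328259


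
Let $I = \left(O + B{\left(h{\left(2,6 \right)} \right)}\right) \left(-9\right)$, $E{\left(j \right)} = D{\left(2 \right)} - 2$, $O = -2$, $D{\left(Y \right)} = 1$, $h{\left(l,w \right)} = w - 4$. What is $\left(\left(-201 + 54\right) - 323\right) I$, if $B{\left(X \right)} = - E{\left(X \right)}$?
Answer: $-4230$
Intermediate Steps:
$h{\left(l,w \right)} = -4 + w$
$E{\left(j \right)} = -1$ ($E{\left(j \right)} = 1 - 2 = -1$)
$B{\left(X \right)} = 1$ ($B{\left(X \right)} = \left(-1\right) \left(-1\right) = 1$)
$I = 9$ ($I = \left(-2 + 1\right) \left(-9\right) = \left(-1\right) \left(-9\right) = 9$)
$\left(\left(-201 + 54\right) - 323\right) I = \left(\left(-201 + 54\right) - 323\right) 9 = \left(-147 - 323\right) 9 = \left(-470\right) 9 = -4230$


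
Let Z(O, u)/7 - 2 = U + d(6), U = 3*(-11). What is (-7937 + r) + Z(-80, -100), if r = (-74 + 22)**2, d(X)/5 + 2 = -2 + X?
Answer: -5380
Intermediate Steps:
d(X) = -20 + 5*X (d(X) = -10 + 5*(-2 + X) = -10 + (-10 + 5*X) = -20 + 5*X)
r = 2704 (r = (-52)**2 = 2704)
U = -33
Z(O, u) = -147 (Z(O, u) = 14 + 7*(-33 + (-20 + 5*6)) = 14 + 7*(-33 + (-20 + 30)) = 14 + 7*(-33 + 10) = 14 + 7*(-23) = 14 - 161 = -147)
(-7937 + r) + Z(-80, -100) = (-7937 + 2704) - 147 = -5233 - 147 = -5380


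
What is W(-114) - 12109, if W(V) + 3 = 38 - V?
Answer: -11960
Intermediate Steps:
W(V) = 35 - V (W(V) = -3 + (38 - V) = 35 - V)
W(-114) - 12109 = (35 - 1*(-114)) - 12109 = (35 + 114) - 12109 = 149 - 12109 = -11960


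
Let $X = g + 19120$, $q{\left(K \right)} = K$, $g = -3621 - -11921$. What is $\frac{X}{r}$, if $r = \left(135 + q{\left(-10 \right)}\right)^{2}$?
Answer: $\frac{5484}{3125} \approx 1.7549$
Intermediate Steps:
$g = 8300$ ($g = -3621 + 11921 = 8300$)
$r = 15625$ ($r = \left(135 - 10\right)^{2} = 125^{2} = 15625$)
$X = 27420$ ($X = 8300 + 19120 = 27420$)
$\frac{X}{r} = \frac{27420}{15625} = 27420 \cdot \frac{1}{15625} = \frac{5484}{3125}$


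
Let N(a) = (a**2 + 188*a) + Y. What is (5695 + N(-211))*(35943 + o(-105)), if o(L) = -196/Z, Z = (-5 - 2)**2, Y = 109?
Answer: 383001923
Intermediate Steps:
Z = 49 (Z = (-7)**2 = 49)
N(a) = 109 + a**2 + 188*a (N(a) = (a**2 + 188*a) + 109 = 109 + a**2 + 188*a)
o(L) = -4 (o(L) = -196/49 = -196*1/49 = -4)
(5695 + N(-211))*(35943 + o(-105)) = (5695 + (109 + (-211)**2 + 188*(-211)))*(35943 - 4) = (5695 + (109 + 44521 - 39668))*35939 = (5695 + 4962)*35939 = 10657*35939 = 383001923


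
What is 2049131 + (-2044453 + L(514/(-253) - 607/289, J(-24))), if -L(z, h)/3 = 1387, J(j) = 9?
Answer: 517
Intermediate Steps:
L(z, h) = -4161 (L(z, h) = -3*1387 = -4161)
2049131 + (-2044453 + L(514/(-253) - 607/289, J(-24))) = 2049131 + (-2044453 - 4161) = 2049131 - 2048614 = 517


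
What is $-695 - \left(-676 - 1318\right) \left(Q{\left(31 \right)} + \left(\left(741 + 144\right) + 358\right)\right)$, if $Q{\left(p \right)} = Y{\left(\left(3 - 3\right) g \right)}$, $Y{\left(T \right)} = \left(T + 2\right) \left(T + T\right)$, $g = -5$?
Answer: $2477847$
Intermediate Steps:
$Y{\left(T \right)} = 2 T \left(2 + T\right)$ ($Y{\left(T \right)} = \left(2 + T\right) 2 T = 2 T \left(2 + T\right)$)
$Q{\left(p \right)} = 0$ ($Q{\left(p \right)} = 2 \left(3 - 3\right) \left(-5\right) \left(2 + \left(3 - 3\right) \left(-5\right)\right) = 2 \cdot 0 \left(-5\right) \left(2 + 0 \left(-5\right)\right) = 2 \cdot 0 \left(2 + 0\right) = 2 \cdot 0 \cdot 2 = 0$)
$-695 - \left(-676 - 1318\right) \left(Q{\left(31 \right)} + \left(\left(741 + 144\right) + 358\right)\right) = -695 - \left(-676 - 1318\right) \left(0 + \left(\left(741 + 144\right) + 358\right)\right) = -695 - - 1994 \left(0 + \left(885 + 358\right)\right) = -695 - - 1994 \left(0 + 1243\right) = -695 - \left(-1994\right) 1243 = -695 - -2478542 = -695 + 2478542 = 2477847$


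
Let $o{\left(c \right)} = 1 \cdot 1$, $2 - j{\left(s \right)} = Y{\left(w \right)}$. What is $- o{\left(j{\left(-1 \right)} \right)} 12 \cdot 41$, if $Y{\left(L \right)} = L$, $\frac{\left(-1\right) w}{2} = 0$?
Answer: $-492$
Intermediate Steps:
$w = 0$ ($w = \left(-2\right) 0 = 0$)
$j{\left(s \right)} = 2$ ($j{\left(s \right)} = 2 - 0 = 2 + 0 = 2$)
$o{\left(c \right)} = 1$
$- o{\left(j{\left(-1 \right)} \right)} 12 \cdot 41 = \left(-1\right) 1 \cdot 12 \cdot 41 = \left(-1\right) 12 \cdot 41 = \left(-12\right) 41 = -492$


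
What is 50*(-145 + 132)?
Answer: -650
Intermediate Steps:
50*(-145 + 132) = 50*(-13) = -650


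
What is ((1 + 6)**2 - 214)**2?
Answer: 27225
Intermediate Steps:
((1 + 6)**2 - 214)**2 = (7**2 - 214)**2 = (49 - 214)**2 = (-165)**2 = 27225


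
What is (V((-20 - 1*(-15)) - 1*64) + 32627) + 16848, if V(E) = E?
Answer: 49406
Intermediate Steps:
(V((-20 - 1*(-15)) - 1*64) + 32627) + 16848 = (((-20 - 1*(-15)) - 1*64) + 32627) + 16848 = (((-20 + 15) - 64) + 32627) + 16848 = ((-5 - 64) + 32627) + 16848 = (-69 + 32627) + 16848 = 32558 + 16848 = 49406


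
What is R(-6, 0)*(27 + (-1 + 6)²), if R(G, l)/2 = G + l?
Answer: -624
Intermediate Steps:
R(G, l) = 2*G + 2*l (R(G, l) = 2*(G + l) = 2*G + 2*l)
R(-6, 0)*(27 + (-1 + 6)²) = (2*(-6) + 2*0)*(27 + (-1 + 6)²) = (-12 + 0)*(27 + 5²) = -12*(27 + 25) = -12*52 = -624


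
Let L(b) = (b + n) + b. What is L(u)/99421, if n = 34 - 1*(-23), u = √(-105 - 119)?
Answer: 57/99421 + 8*I*√14/99421 ≈ 0.00057332 + 0.00030108*I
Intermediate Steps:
u = 4*I*√14 (u = √(-224) = 4*I*√14 ≈ 14.967*I)
n = 57 (n = 34 + 23 = 57)
L(b) = 57 + 2*b (L(b) = (b + 57) + b = (57 + b) + b = 57 + 2*b)
L(u)/99421 = (57 + 2*(4*I*√14))/99421 = (57 + 8*I*√14)*(1/99421) = 57/99421 + 8*I*√14/99421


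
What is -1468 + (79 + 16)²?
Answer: 7557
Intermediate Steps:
-1468 + (79 + 16)² = -1468 + 95² = -1468 + 9025 = 7557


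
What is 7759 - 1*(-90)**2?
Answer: -341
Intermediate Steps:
7759 - 1*(-90)**2 = 7759 - 1*8100 = 7759 - 8100 = -341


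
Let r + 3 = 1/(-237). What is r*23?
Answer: -16376/237 ≈ -69.097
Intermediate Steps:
r = -712/237 (r = -3 + 1/(-237) = -3 - 1/237 = -712/237 ≈ -3.0042)
r*23 = -712/237*23 = -16376/237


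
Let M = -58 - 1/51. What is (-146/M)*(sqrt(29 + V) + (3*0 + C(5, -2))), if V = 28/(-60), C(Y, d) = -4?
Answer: -29784/2959 + 4964*sqrt(1605)/14795 ≈ 3.3761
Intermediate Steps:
V = -7/15 (V = 28*(-1/60) = -7/15 ≈ -0.46667)
M = -2959/51 (M = -58 - 1*1/51 = -58 - 1/51 = -2959/51 ≈ -58.020)
(-146/M)*(sqrt(29 + V) + (3*0 + C(5, -2))) = (-146/(-2959/51))*(sqrt(29 - 7/15) + (3*0 - 4)) = (-146*(-51/2959))*(sqrt(428/15) + (0 - 4)) = 7446*(2*sqrt(1605)/15 - 4)/2959 = 7446*(-4 + 2*sqrt(1605)/15)/2959 = -29784/2959 + 4964*sqrt(1605)/14795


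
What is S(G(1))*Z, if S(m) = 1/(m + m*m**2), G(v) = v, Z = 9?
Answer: 9/2 ≈ 4.5000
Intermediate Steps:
S(m) = 1/(m + m**3)
S(G(1))*Z = 9/(1 + 1**3) = 9/(1 + 1) = 9/2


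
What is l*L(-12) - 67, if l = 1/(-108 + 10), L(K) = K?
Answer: -3277/49 ≈ -66.878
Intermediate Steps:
l = -1/98 (l = 1/(-98) = -1/98 ≈ -0.010204)
l*L(-12) - 67 = -1/98*(-12) - 67 = 6/49 - 67 = -3277/49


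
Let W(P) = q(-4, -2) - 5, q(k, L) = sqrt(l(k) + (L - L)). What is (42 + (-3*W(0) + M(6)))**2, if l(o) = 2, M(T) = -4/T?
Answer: 28723/9 - 338*sqrt(2) ≈ 2713.4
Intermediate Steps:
q(k, L) = sqrt(2) (q(k, L) = sqrt(2 + (L - L)) = sqrt(2 + 0) = sqrt(2))
W(P) = -5 + sqrt(2) (W(P) = sqrt(2) - 5 = -5 + sqrt(2))
(42 + (-3*W(0) + M(6)))**2 = (42 + (-3*(-5 + sqrt(2)) - 4/6))**2 = (42 + ((15 - 3*sqrt(2)) - 4*1/6))**2 = (42 + ((15 - 3*sqrt(2)) - 2/3))**2 = (42 + (43/3 - 3*sqrt(2)))**2 = (169/3 - 3*sqrt(2))**2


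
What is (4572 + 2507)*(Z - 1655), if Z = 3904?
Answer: 15920671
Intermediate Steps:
(4572 + 2507)*(Z - 1655) = (4572 + 2507)*(3904 - 1655) = 7079*2249 = 15920671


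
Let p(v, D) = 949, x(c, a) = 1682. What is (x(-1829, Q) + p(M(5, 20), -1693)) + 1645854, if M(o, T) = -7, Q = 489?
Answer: 1648485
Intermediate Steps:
(x(-1829, Q) + p(M(5, 20), -1693)) + 1645854 = (1682 + 949) + 1645854 = 2631 + 1645854 = 1648485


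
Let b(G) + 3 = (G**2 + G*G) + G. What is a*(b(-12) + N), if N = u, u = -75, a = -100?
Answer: -19800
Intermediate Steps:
b(G) = -3 + G + 2*G**2 (b(G) = -3 + ((G**2 + G*G) + G) = -3 + ((G**2 + G**2) + G) = -3 + (2*G**2 + G) = -3 + (G + 2*G**2) = -3 + G + 2*G**2)
N = -75
a*(b(-12) + N) = -100*((-3 - 12 + 2*(-12)**2) - 75) = -100*((-3 - 12 + 2*144) - 75) = -100*((-3 - 12 + 288) - 75) = -100*(273 - 75) = -100*198 = -19800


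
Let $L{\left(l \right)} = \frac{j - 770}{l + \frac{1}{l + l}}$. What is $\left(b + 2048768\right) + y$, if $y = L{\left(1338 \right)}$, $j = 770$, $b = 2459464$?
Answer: $4508232$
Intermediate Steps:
$L{\left(l \right)} = 0$ ($L{\left(l \right)} = \frac{770 - 770}{l + \frac{1}{l + l}} = \frac{0}{l + \frac{1}{2 l}} = 0$)
$y = 0$
$\left(b + 2048768\right) + y = \left(2459464 + 2048768\right) + 0 = 4508232 + 0 = 4508232$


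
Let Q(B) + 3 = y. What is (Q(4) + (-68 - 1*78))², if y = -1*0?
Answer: 22201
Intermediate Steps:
y = 0
Q(B) = -3 (Q(B) = -3 + 0 = -3)
(Q(4) + (-68 - 1*78))² = (-3 + (-68 - 1*78))² = (-3 + (-68 - 78))² = (-3 - 146)² = (-149)² = 22201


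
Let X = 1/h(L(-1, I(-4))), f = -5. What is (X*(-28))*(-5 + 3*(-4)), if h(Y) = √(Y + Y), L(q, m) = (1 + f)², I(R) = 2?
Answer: 119*√2/2 ≈ 84.146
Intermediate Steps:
L(q, m) = 16 (L(q, m) = (1 - 5)² = (-4)² = 16)
h(Y) = √2*√Y (h(Y) = √(2*Y) = √2*√Y)
X = √2/8 (X = 1/(√2*√16) = 1/(√2*4) = 1/(4*√2) = √2/8 ≈ 0.17678)
(X*(-28))*(-5 + 3*(-4)) = ((√2/8)*(-28))*(-5 + 3*(-4)) = (-7*√2/2)*(-5 - 12) = -7*√2/2*(-17) = 119*√2/2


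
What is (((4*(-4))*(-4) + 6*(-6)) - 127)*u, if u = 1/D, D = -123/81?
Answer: 2673/41 ≈ 65.195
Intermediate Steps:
D = -41/27 (D = -123*1/81 = -41/27 ≈ -1.5185)
u = -27/41 (u = 1/(-41/27) = -27/41 ≈ -0.65854)
(((4*(-4))*(-4) + 6*(-6)) - 127)*u = (((4*(-4))*(-4) + 6*(-6)) - 127)*(-27/41) = ((-16*(-4) - 36) - 127)*(-27/41) = ((64 - 36) - 127)*(-27/41) = (28 - 127)*(-27/41) = -99*(-27/41) = 2673/41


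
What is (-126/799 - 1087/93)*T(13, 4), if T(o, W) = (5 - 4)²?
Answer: -880231/74307 ≈ -11.846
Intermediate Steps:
T(o, W) = 1 (T(o, W) = 1² = 1)
(-126/799 - 1087/93)*T(13, 4) = (-126/799 - 1087/93)*1 = -880231/74307*1 = -880231/74307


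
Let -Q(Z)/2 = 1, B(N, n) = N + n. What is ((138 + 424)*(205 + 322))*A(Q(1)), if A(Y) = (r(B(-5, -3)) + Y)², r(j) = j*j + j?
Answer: 863643384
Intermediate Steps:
r(j) = j + j² (r(j) = j² + j = j + j²)
Q(Z) = -2 (Q(Z) = -2*1 = -2)
A(Y) = (56 + Y)² (A(Y) = ((-5 - 3)*(1 + (-5 - 3)) + Y)² = (-8*(1 - 8) + Y)² = (-8*(-7) + Y)² = (56 + Y)²)
((138 + 424)*(205 + 322))*A(Q(1)) = ((138 + 424)*(205 + 322))*(56 - 2)² = (562*527)*54² = 296174*2916 = 863643384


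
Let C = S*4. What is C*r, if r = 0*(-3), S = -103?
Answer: 0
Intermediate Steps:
r = 0
C = -412 (C = -103*4 = -412)
C*r = -412*0 = 0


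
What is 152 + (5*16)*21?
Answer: 1832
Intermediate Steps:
152 + (5*16)*21 = 152 + 80*21 = 152 + 1680 = 1832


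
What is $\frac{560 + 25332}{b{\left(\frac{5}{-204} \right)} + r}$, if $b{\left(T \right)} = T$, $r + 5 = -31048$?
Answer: $- \frac{5281968}{6334817} \approx -0.8338$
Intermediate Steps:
$r = -31053$ ($r = -5 - 31048 = -31053$)
$\frac{560 + 25332}{b{\left(\frac{5}{-204} \right)} + r} = \frac{560 + 25332}{\frac{5}{-204} - 31053} = \frac{25892}{5 \left(- \frac{1}{204}\right) - 31053} = \frac{25892}{- \frac{5}{204} - 31053} = \frac{25892}{- \frac{6334817}{204}} = 25892 \left(- \frac{204}{6334817}\right) = - \frac{5281968}{6334817}$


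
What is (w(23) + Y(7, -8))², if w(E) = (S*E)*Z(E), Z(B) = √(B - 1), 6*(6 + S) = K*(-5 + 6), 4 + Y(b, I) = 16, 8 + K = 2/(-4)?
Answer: 46102667/72 - 4094*√22 ≈ 6.2111e+5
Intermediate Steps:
K = -17/2 (K = -8 + 2/(-4) = -8 + 2*(-¼) = -8 - ½ = -17/2 ≈ -8.5000)
Y(b, I) = 12 (Y(b, I) = -4 + 16 = 12)
S = -89/12 (S = -6 + (-17*(-5 + 6)/2)/6 = -6 + (-17/2*1)/6 = -6 + (⅙)*(-17/2) = -6 - 17/12 = -89/12 ≈ -7.4167)
Z(B) = √(-1 + B)
w(E) = -89*E*√(-1 + E)/12 (w(E) = (-89*E/12)*√(-1 + E) = -89*E*√(-1 + E)/12)
(w(23) + Y(7, -8))² = (-89/12*23*√(-1 + 23) + 12)² = (-89/12*23*√22 + 12)² = (-2047*√22/12 + 12)² = (12 - 2047*√22/12)²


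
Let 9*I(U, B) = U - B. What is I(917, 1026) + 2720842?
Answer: 24487469/9 ≈ 2.7208e+6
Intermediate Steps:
I(U, B) = -B/9 + U/9 (I(U, B) = (U - B)/9 = -B/9 + U/9)
I(917, 1026) + 2720842 = (-⅑*1026 + (⅑)*917) + 2720842 = (-114 + 917/9) + 2720842 = -109/9 + 2720842 = 24487469/9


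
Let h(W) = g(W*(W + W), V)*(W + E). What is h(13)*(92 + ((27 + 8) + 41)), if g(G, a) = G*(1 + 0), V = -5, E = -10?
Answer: 170352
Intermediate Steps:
g(G, a) = G (g(G, a) = G*1 = G)
h(W) = 2*W²*(-10 + W) (h(W) = (W*(W + W))*(W - 10) = (W*(2*W))*(-10 + W) = (2*W²)*(-10 + W) = 2*W²*(-10 + W))
h(13)*(92 + ((27 + 8) + 41)) = (2*13²*(-10 + 13))*(92 + ((27 + 8) + 41)) = (2*169*3)*(92 + (35 + 41)) = 1014*(92 + 76) = 1014*168 = 170352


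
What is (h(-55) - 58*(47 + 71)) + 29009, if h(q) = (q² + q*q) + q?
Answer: 28160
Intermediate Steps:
h(q) = q + 2*q² (h(q) = (q² + q²) + q = 2*q² + q = q + 2*q²)
(h(-55) - 58*(47 + 71)) + 29009 = (-55*(1 + 2*(-55)) - 58*(47 + 71)) + 29009 = (-55*(1 - 110) - 58*118) + 29009 = (-55*(-109) - 6844) + 29009 = (5995 - 6844) + 29009 = -849 + 29009 = 28160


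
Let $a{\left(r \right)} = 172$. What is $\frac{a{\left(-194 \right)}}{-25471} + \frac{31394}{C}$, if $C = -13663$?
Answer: $- \frac{801986610}{348010273} \approx -2.3045$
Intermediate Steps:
$\frac{a{\left(-194 \right)}}{-25471} + \frac{31394}{C} = \frac{172}{-25471} + \frac{31394}{-13663} = 172 \left(- \frac{1}{25471}\right) + 31394 \left(- \frac{1}{13663}\right) = - \frac{172}{25471} - \frac{31394}{13663} = - \frac{801986610}{348010273}$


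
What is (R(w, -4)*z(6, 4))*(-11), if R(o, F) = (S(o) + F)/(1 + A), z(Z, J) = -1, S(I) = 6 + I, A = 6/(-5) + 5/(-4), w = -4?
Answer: 440/29 ≈ 15.172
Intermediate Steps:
A = -49/20 (A = 6*(-⅕) + 5*(-¼) = -6/5 - 5/4 = -49/20 ≈ -2.4500)
R(o, F) = -120/29 - 20*F/29 - 20*o/29 (R(o, F) = ((6 + o) + F)/(1 - 49/20) = (6 + F + o)/(-29/20) = (6 + F + o)*(-20/29) = -120/29 - 20*F/29 - 20*o/29)
(R(w, -4)*z(6, 4))*(-11) = ((-120/29 - 20/29*(-4) - 20/29*(-4))*(-1))*(-11) = ((-120/29 + 80/29 + 80/29)*(-1))*(-11) = ((40/29)*(-1))*(-11) = -40/29*(-11) = 440/29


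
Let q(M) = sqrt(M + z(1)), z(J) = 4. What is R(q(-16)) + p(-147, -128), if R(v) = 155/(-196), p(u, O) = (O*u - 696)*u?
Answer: -522073595/196 ≈ -2.6636e+6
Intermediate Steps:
p(u, O) = u*(-696 + O*u) (p(u, O) = (-696 + O*u)*u = u*(-696 + O*u))
q(M) = sqrt(4 + M) (q(M) = sqrt(M + 4) = sqrt(4 + M))
R(v) = -155/196 (R(v) = 155*(-1/196) = -155/196)
R(q(-16)) + p(-147, -128) = -155/196 - 147*(-696 - 128*(-147)) = -155/196 - 147*(-696 + 18816) = -155/196 - 147*18120 = -155/196 - 2663640 = -522073595/196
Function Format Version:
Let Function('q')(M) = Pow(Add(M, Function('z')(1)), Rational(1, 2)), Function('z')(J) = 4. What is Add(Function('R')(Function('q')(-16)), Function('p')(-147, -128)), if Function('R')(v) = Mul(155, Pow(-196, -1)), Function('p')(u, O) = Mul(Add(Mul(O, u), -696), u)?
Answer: Rational(-522073595, 196) ≈ -2.6636e+6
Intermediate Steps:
Function('p')(u, O) = Mul(u, Add(-696, Mul(O, u))) (Function('p')(u, O) = Mul(Add(-696, Mul(O, u)), u) = Mul(u, Add(-696, Mul(O, u))))
Function('q')(M) = Pow(Add(4, M), Rational(1, 2)) (Function('q')(M) = Pow(Add(M, 4), Rational(1, 2)) = Pow(Add(4, M), Rational(1, 2)))
Function('R')(v) = Rational(-155, 196) (Function('R')(v) = Mul(155, Rational(-1, 196)) = Rational(-155, 196))
Add(Function('R')(Function('q')(-16)), Function('p')(-147, -128)) = Add(Rational(-155, 196), Mul(-147, Add(-696, Mul(-128, -147)))) = Add(Rational(-155, 196), Mul(-147, Add(-696, 18816))) = Add(Rational(-155, 196), Mul(-147, 18120)) = Add(Rational(-155, 196), -2663640) = Rational(-522073595, 196)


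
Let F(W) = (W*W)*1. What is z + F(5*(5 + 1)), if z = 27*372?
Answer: 10944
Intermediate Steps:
F(W) = W² (F(W) = W²*1 = W²)
z = 10044
z + F(5*(5 + 1)) = 10044 + (5*(5 + 1))² = 10044 + (5*6)² = 10044 + 30² = 10044 + 900 = 10944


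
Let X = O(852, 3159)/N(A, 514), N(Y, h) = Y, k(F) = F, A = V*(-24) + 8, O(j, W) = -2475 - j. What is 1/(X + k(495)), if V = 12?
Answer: 280/141927 ≈ 0.0019728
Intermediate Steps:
A = -280 (A = 12*(-24) + 8 = -288 + 8 = -280)
X = 3327/280 (X = (-2475 - 1*852)/(-280) = (-2475 - 852)*(-1/280) = -3327*(-1/280) = 3327/280 ≈ 11.882)
1/(X + k(495)) = 1/(3327/280 + 495) = 1/(141927/280) = 280/141927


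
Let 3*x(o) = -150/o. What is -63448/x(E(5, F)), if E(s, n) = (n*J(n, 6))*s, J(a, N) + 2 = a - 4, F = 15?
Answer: 856548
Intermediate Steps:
J(a, N) = -6 + a (J(a, N) = -2 + (a - 4) = -2 + (-4 + a) = -6 + a)
E(s, n) = n*s*(-6 + n) (E(s, n) = (n*(-6 + n))*s = n*s*(-6 + n))
x(o) = -50/o (x(o) = (-150/o)/3 = -50/o)
-63448/x(E(5, F)) = -63448/((-50*1/(75*(-6 + 15)))) = -63448/((-50/(15*5*9))) = -63448/((-50/675)) = -63448/((-50*1/675)) = -63448/(-2/27) = -63448*(-27/2) = 856548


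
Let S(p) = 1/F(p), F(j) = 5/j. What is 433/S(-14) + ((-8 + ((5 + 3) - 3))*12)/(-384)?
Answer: -34619/224 ≈ -154.55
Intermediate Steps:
S(p) = p/5 (S(p) = 1/(5/p) = p/5)
433/S(-14) + ((-8 + ((5 + 3) - 3))*12)/(-384) = 433/(((1/5)*(-14))) + ((-8 + ((5 + 3) - 3))*12)/(-384) = 433/(-14/5) + ((-8 + (8 - 3))*12)*(-1/384) = 433*(-5/14) + ((-8 + 5)*12)*(-1/384) = -2165/14 - 3*12*(-1/384) = -2165/14 - 36*(-1/384) = -2165/14 + 3/32 = -34619/224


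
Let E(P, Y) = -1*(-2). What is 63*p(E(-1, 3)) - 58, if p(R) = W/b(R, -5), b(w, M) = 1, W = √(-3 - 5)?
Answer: -58 + 126*I*√2 ≈ -58.0 + 178.19*I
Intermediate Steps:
W = 2*I*√2 (W = √(-8) = 2*I*√2 ≈ 2.8284*I)
E(P, Y) = 2
p(R) = 2*I*√2 (p(R) = (2*I*√2)/1 = (2*I*√2)*1 = 2*I*√2)
63*p(E(-1, 3)) - 58 = 63*(2*I*√2) - 58 = 126*I*√2 - 58 = -58 + 126*I*√2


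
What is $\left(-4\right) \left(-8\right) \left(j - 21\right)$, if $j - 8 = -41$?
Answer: $-1728$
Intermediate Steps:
$j = -33$ ($j = 8 - 41 = -33$)
$\left(-4\right) \left(-8\right) \left(j - 21\right) = \left(-4\right) \left(-8\right) \left(-33 - 21\right) = 32 \left(-54\right) = -1728$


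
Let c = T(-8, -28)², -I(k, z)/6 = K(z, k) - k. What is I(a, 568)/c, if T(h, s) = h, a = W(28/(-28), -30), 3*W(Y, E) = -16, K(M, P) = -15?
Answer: 29/32 ≈ 0.90625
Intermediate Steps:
W(Y, E) = -16/3 (W(Y, E) = (⅓)*(-16) = -16/3)
a = -16/3 ≈ -5.3333
I(k, z) = 90 + 6*k (I(k, z) = -6*(-15 - k) = 90 + 6*k)
c = 64 (c = (-8)² = 64)
I(a, 568)/c = (90 + 6*(-16/3))/64 = (90 - 32)*(1/64) = 58*(1/64) = 29/32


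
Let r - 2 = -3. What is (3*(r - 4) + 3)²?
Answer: 144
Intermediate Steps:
r = -1 (r = 2 - 3 = -1)
(3*(r - 4) + 3)² = (3*(-1 - 4) + 3)² = (3*(-5) + 3)² = (-15 + 3)² = (-12)² = 144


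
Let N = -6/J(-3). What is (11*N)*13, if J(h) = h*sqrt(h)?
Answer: -286*I*sqrt(3)/3 ≈ -165.12*I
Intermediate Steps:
J(h) = h**(3/2)
N = -2*I*sqrt(3)/3 (N = -6*I*sqrt(3)/9 = -2*I*sqrt(3)/3 ≈ -1.1547*I)
(11*N)*13 = (11*(-2*I*sqrt(3)/3))*13 = -22*I*sqrt(3)/3*13 = -286*I*sqrt(3)/3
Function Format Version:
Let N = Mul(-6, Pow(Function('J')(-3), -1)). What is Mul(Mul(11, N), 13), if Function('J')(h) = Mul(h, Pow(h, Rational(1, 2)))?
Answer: Mul(Rational(-286, 3), I, Pow(3, Rational(1, 2))) ≈ Mul(-165.12, I)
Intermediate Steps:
Function('J')(h) = Pow(h, Rational(3, 2))
N = Mul(Rational(-2, 3), I, Pow(3, Rational(1, 2))) (N = Mul(-6, Pow(Pow(-3, Rational(3, 2)), -1)) = Mul(-6, Pow(Mul(-3, I, Pow(3, Rational(1, 2))), -1)) = Mul(-6, Mul(Rational(1, 9), I, Pow(3, Rational(1, 2)))) = Mul(Rational(-2, 3), I, Pow(3, Rational(1, 2))) ≈ Mul(-1.1547, I))
Mul(Mul(11, N), 13) = Mul(Mul(11, Mul(Rational(-2, 3), I, Pow(3, Rational(1, 2)))), 13) = Mul(Mul(Rational(-22, 3), I, Pow(3, Rational(1, 2))), 13) = Mul(Rational(-286, 3), I, Pow(3, Rational(1, 2)))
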